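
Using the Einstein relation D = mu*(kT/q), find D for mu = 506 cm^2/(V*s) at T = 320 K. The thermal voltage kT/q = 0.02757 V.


Step 1: D = mu * (kT/q)
Step 2: D = 506 * 0.02757
Step 3: D = 13.95 cm^2/s

13.95


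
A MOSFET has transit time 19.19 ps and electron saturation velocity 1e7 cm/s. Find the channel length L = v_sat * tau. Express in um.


Step 1: tau in seconds = 19.19 ps * 1e-12 = 1.9190e-11 s
Step 2: L = v_sat * tau = 1e7 * 1.9190e-11 = 1.9190e-04 cm
Step 3: L in um = 1.9190e-04 * 1e4 = 1.919 um

1.919


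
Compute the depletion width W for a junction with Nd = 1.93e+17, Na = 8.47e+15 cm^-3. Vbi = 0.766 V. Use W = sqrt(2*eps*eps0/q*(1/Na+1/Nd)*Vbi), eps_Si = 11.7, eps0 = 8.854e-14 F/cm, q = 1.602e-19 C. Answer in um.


Step 1: 1/Na + 1/Nd = 1/8.47e+15 + 1/1.93e+17 = 1.23245e-16
Step 2: 2*eps*eps0/q = 2*11.7*8.854e-14/1.602e-19 = 1.293281e+07
Step 3: W^2 = 1.293281e+07 * 1.23245e-16 * 0.766 = 1.22093e-09
Step 4: W = sqrt(1.22093e-09) = 3.494e-05 cm = 0.3494 um

0.3494


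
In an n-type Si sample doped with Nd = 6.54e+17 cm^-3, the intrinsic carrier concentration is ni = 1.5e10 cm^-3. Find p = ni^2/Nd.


Step 1: Since Nd >> ni, n ≈ Nd = 6.54e+17 cm^-3
Step 2: p = ni^2 / n = (1.5e10)^2 / 6.54e+17
Step 3: p = 2.25e20 / 6.54e+17 = 3.44e+02 cm^-3

3.44e+02


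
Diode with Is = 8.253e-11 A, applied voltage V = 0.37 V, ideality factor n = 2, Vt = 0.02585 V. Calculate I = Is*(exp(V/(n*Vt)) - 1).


Step 1: V/(n*Vt) = 0.37/(2*0.02585) = 7.1567
Step 2: exp(7.1567) = 1.2827e+03
Step 3: I = 8.253e-11 * (1.2827e+03 - 1) = 1.06e-07 A

1.06e-07


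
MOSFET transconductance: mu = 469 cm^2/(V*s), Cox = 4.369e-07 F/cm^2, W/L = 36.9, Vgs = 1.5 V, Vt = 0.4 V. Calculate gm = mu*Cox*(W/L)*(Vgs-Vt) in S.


Step 1: Vov = Vgs - Vt = 1.5 - 0.4 = 1.1 V
Step 2: gm = mu * Cox * (W/L) * Vov
Step 3: gm = 469 * 4.369e-07 * 36.9 * 1.1 = 8.32e-03 S

8.32e-03


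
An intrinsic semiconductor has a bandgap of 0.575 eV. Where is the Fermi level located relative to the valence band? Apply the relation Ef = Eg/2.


Step 1: For an intrinsic semiconductor, the Fermi level sits at midgap.
Step 2: Ef = Eg / 2 = 0.575 / 2 = 0.2875 eV

0.2875


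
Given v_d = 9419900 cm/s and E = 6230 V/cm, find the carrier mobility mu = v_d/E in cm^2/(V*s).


Step 1: mu = v_d / E
Step 2: mu = 9419900 / 6230
Step 3: mu = 1512.02 cm^2/(V*s)

1512.02


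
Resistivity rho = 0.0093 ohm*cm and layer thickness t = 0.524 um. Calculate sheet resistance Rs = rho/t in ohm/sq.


Step 1: Convert thickness to cm: t = 0.524 um = 5.2400e-05 cm
Step 2: Rs = rho / t = 0.0093 / 5.2400e-05
Step 3: Rs = 177.5 ohm/sq

177.5


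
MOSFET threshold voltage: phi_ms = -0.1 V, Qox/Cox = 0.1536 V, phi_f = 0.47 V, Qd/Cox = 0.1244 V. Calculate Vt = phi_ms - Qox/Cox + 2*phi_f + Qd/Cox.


Step 1: Vt = phi_ms - Qox/Cox + 2*phi_f + Qd/Cox
Step 2: Vt = -0.1 - 0.1536 + 2*0.47 + 0.1244
Step 3: Vt = -0.1 - 0.1536 + 0.94 + 0.1244
Step 4: Vt = 0.8108 V

0.8108


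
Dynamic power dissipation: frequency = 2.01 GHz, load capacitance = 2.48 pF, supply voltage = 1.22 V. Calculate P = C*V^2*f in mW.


Step 1: V^2 = 1.22^2 = 1.4884 V^2
Step 2: P = C*V^2*f = 2.48e-12 F * 1.4884 * 2.01e9 Hz
Step 3: P = 7.41937632e-03 W
Step 4: P = 7.419 mW

7.419


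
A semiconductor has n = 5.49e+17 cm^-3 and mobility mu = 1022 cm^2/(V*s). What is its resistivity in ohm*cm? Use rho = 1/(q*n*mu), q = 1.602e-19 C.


Step 1: sigma = q * n * mu = 1.602e-19 * 5.49e+17 * 1022 = 8.98847e+01 S/cm
Step 2: rho = 1 / sigma = 1 / 8.98847e+01 = 0.01113 ohm*cm

0.01113


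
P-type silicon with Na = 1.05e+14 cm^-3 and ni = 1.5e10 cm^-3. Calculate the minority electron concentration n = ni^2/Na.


Step 1: Majority hole concentration p ≈ Na = 1.05e+14 cm^-3
Step 2: n = ni^2 / Na = (1.5e10)^2 / 1.05e+14
Step 3: n = 2.14e+06 cm^-3

2.14e+06


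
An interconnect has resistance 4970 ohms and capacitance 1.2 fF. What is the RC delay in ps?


Step 1: tau = R * C
Step 2: tau = 4970 * 1.2 fF = 4970 * 1.2e-15 F
Step 3: tau = 5.964e-12 s = 5.964 ps

5.964


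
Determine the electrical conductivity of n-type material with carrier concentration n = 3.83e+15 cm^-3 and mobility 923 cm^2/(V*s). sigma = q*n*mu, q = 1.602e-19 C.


Step 1: sigma = q * n * mu
Step 2: sigma = 1.602e-19 * 3.83e+15 * 923
Step 3: sigma = 5.663e-01 S/cm

5.663e-01


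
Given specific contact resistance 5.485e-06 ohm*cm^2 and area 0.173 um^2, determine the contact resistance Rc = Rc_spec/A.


Step 1: Convert area to cm^2: 0.173 um^2 = 1.7300e-09 cm^2
Step 2: Rc = Rc_spec / A = 5.485e-06 / 1.7300e-09
Step 3: Rc = 3.17e+03 ohms

3.17e+03


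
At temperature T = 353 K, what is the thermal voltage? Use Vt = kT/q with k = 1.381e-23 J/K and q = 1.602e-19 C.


Step 1: kT = 1.381e-23 * 353 = 4.87493e-21 J
Step 2: Vt = kT/q = 4.87493e-21 / 1.602e-19
Step 3: Vt = 0.03043 V

0.03043


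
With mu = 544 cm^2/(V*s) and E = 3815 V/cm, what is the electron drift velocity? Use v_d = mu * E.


Step 1: v_d = mu * E
Step 2: v_d = 544 * 3815 = 2075360
Step 3: v_d = 2.08e+06 cm/s

2.08e+06


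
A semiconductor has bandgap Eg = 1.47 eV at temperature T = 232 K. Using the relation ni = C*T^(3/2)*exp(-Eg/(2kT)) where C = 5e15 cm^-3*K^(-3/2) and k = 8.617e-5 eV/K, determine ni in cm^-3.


Step 1: Compute kT = 8.617e-5 * 232 = 0.01999144 eV
Step 2: Exponent = -Eg/(2kT) = -1.47/(2*0.01999144) = -36.76574
Step 3: T^(3/2) = 232^1.5 = 3533.72
Step 4: ni = 5e15 * 3533.72 * exp(-36.76574) = 1.91e+03 cm^-3

1.91e+03


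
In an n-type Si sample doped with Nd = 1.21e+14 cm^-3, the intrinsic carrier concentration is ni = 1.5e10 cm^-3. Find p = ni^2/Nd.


Step 1: Since Nd >> ni, n ≈ Nd = 1.21e+14 cm^-3
Step 2: p = ni^2 / n = (1.5e10)^2 / 1.21e+14
Step 3: p = 2.25e20 / 1.21e+14 = 1.86e+06 cm^-3

1.86e+06


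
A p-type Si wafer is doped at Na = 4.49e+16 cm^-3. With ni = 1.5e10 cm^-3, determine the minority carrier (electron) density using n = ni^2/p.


Step 1: Majority hole concentration p ≈ Na = 4.49e+16 cm^-3
Step 2: n = ni^2 / Na = (1.5e10)^2 / 4.49e+16
Step 3: n = 5.01e+03 cm^-3

5.01e+03


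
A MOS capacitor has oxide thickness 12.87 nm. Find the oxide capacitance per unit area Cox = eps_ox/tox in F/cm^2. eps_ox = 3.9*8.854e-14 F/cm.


Step 1: eps_ox = 3.9 * 8.854e-14 = 3.45306e-13 F/cm
Step 2: tox in cm = 12.87 nm * 1e-7 = 1.2870e-06 cm
Step 3: Cox = 3.45306e-13 / 1.2870e-06 = 2.68e-07 F/cm^2

2.68e-07


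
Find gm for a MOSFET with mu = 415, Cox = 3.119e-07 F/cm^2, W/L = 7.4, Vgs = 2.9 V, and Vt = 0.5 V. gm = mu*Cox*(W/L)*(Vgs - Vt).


Step 1: Vov = Vgs - Vt = 2.9 - 0.5 = 2.4 V
Step 2: gm = mu * Cox * (W/L) * Vov
Step 3: gm = 415 * 3.119e-07 * 7.4 * 2.4 = 2.30e-03 S

2.30e-03


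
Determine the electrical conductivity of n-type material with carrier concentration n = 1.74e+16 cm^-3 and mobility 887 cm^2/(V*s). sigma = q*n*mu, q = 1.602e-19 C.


Step 1: sigma = q * n * mu
Step 2: sigma = 1.602e-19 * 1.74e+16 * 887
Step 3: sigma = 2.472e+00 S/cm

2.472e+00


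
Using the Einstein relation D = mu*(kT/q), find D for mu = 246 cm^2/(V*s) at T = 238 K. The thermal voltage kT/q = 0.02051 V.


Step 1: D = mu * (kT/q)
Step 2: D = 246 * 0.02051
Step 3: D = 5.05 cm^2/s

5.05


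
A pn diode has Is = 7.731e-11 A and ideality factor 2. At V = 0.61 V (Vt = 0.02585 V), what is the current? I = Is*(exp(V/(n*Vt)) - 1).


Step 1: V/(n*Vt) = 0.61/(2*0.02585) = 11.7988
Step 2: exp(11.7988) = 1.3309e+05
Step 3: I = 7.731e-11 * (1.3309e+05 - 1) = 1.03e-05 A

1.03e-05


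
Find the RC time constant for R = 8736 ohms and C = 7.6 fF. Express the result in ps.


Step 1: tau = R * C
Step 2: tau = 8736 * 7.6 fF = 8736 * 7.6e-15 F
Step 3: tau = 6.63936e-11 s = 66.3936 ps

66.3936


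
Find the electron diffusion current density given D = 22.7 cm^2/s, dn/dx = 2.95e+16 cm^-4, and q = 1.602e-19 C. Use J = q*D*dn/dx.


Step 1: J = q * D * (dn/dx)
Step 2: J = 1.602e-19 * 22.7 * 2.95e+16
Step 3: J = 1.07e-01 A/cm^2

1.07e-01


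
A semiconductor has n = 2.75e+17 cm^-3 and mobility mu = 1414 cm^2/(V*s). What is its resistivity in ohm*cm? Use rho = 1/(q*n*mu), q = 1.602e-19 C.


Step 1: sigma = q * n * mu = 1.602e-19 * 2.75e+17 * 1414 = 6.22938e+01 S/cm
Step 2: rho = 1 / sigma = 1 / 6.22938e+01 = 0.01605 ohm*cm

0.01605


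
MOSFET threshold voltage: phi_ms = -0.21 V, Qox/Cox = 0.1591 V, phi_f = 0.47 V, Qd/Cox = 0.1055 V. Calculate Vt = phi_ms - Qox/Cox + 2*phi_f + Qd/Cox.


Step 1: Vt = phi_ms - Qox/Cox + 2*phi_f + Qd/Cox
Step 2: Vt = -0.21 - 0.1591 + 2*0.47 + 0.1055
Step 3: Vt = -0.21 - 0.1591 + 0.94 + 0.1055
Step 4: Vt = 0.6764 V

0.6764


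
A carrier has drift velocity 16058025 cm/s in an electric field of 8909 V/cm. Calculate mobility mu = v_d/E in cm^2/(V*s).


Step 1: mu = v_d / E
Step 2: mu = 16058025 / 8909
Step 3: mu = 1802.45 cm^2/(V*s)

1802.45


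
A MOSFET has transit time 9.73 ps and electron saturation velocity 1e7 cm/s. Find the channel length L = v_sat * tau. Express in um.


Step 1: tau in seconds = 9.73 ps * 1e-12 = 9.7300e-12 s
Step 2: L = v_sat * tau = 1e7 * 9.7300e-12 = 9.7300e-05 cm
Step 3: L in um = 9.7300e-05 * 1e4 = 0.973 um

0.973


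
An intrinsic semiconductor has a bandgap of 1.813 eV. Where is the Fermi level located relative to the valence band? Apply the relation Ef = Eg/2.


Step 1: For an intrinsic semiconductor, the Fermi level sits at midgap.
Step 2: Ef = Eg / 2 = 1.813 / 2 = 0.9065 eV

0.9065


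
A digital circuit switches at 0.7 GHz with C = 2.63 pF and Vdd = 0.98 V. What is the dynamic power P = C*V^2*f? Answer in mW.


Step 1: V^2 = 0.98^2 = 0.9604 V^2
Step 2: P = C*V^2*f = 2.63e-12 F * 0.9604 * 0.7e9 Hz
Step 3: P = 1.7680964e-03 W
Step 4: P = 1.768 mW

1.768


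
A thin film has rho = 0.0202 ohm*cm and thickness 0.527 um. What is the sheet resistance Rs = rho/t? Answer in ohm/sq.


Step 1: Convert thickness to cm: t = 0.527 um = 5.2700e-05 cm
Step 2: Rs = rho / t = 0.0202 / 5.2700e-05
Step 3: Rs = 383.3 ohm/sq

383.3


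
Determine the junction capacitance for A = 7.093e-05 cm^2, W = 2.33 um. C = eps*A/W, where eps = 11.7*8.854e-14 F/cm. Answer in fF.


Step 1: eps_Si = 11.7 * 8.854e-14 = 1.035918e-12 F/cm
Step 2: W in cm = 2.33 * 1e-4 = 2.33e-04 cm
Step 3: C = 1.035918e-12 * 7.093e-05 / 2.33e-04 = 3.153548e-13 F
Step 4: C = 315.35 fF

315.35


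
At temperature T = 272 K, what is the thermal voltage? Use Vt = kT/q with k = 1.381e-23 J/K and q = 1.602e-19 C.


Step 1: kT = 1.381e-23 * 272 = 3.75632e-21 J
Step 2: Vt = kT/q = 3.75632e-21 / 1.602e-19
Step 3: Vt = 0.02345 V

0.02345


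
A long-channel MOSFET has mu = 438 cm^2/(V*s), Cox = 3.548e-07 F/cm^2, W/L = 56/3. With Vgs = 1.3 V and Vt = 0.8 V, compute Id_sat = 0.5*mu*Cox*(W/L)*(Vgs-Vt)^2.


Step 1: Overdrive voltage Vov = Vgs - Vt = 1.3 - 0.8 = 0.5 V
Step 2: W/L = 56/3 = 18.6667
Step 3: Id = 0.5 * 438 * 3.548e-07 * 18.6667 * 0.5^2
Step 4: Id = 3.63e-04 A

3.63e-04


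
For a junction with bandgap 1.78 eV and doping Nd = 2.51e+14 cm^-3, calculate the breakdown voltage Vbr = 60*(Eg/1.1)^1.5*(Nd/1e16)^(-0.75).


Step 1: Eg/1.1 = 1.78/1.1 = 1.618182
Step 2: (Eg/1.1)^1.5 = 1.618182^1.5 = 2.058453
Step 3: (Nd/1e16)^(-0.75) = (0.0251)^(-0.75) = 15.857865
Step 4: Vbr = 60 * 2.058453 * 15.857865 = 1958.6 V

1958.6


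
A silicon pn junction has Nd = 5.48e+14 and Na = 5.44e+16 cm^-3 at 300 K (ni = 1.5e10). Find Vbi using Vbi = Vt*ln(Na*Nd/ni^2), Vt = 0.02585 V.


Step 1: Compute Na*Nd/ni^2 = 5.44e+16 * 5.48e+14 / (1.5e10)^2 = 1.3249e+11
Step 2: ln(1.3249e+11) = 25.6098
Step 3: Vbi = 0.02585 * 25.6098 = 0.662 V

0.662


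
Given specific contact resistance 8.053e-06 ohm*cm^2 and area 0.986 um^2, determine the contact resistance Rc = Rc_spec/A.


Step 1: Convert area to cm^2: 0.986 um^2 = 9.8600e-09 cm^2
Step 2: Rc = Rc_spec / A = 8.053e-06 / 9.8600e-09
Step 3: Rc = 8.17e+02 ohms

8.17e+02


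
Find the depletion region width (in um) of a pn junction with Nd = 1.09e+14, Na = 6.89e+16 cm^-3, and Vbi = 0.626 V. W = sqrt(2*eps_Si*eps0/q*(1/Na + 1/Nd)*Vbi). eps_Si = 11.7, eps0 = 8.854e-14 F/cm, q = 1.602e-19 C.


Step 1: 1/Na + 1/Nd = 1/6.89e+16 + 1/1.09e+14 = 9.18883e-15
Step 2: 2*eps*eps0/q = 2*11.7*8.854e-14/1.602e-19 = 1.293281e+07
Step 3: W^2 = 1.293281e+07 * 9.18883e-15 * 0.626 = 7.43922e-08
Step 4: W = sqrt(7.43922e-08) = 2.727e-04 cm = 2.727 um

2.727


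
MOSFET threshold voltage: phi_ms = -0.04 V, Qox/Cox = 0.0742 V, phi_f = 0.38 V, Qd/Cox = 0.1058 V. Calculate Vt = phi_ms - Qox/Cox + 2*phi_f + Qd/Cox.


Step 1: Vt = phi_ms - Qox/Cox + 2*phi_f + Qd/Cox
Step 2: Vt = -0.04 - 0.0742 + 2*0.38 + 0.1058
Step 3: Vt = -0.04 - 0.0742 + 0.76 + 0.1058
Step 4: Vt = 0.7516 V

0.7516


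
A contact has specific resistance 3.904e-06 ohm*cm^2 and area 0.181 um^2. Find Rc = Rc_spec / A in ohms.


Step 1: Convert area to cm^2: 0.181 um^2 = 1.8100e-09 cm^2
Step 2: Rc = Rc_spec / A = 3.904e-06 / 1.8100e-09
Step 3: Rc = 2.16e+03 ohms

2.16e+03


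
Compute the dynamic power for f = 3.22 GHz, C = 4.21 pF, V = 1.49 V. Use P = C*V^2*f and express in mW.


Step 1: V^2 = 1.49^2 = 2.2201 V^2
Step 2: P = C*V^2*f = 4.21e-12 F * 2.2201 * 3.22e9 Hz
Step 3: P = 3.009611962e-02 W
Step 4: P = 30.096 mW

30.096


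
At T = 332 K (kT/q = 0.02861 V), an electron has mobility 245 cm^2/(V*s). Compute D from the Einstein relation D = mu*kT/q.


Step 1: D = mu * (kT/q)
Step 2: D = 245 * 0.02861
Step 3: D = 7.01 cm^2/s

7.01


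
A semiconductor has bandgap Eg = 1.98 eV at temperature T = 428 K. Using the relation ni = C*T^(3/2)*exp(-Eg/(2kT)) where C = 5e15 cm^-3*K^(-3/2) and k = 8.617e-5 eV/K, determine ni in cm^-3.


Step 1: Compute kT = 8.617e-5 * 428 = 0.03688076 eV
Step 2: Exponent = -Eg/(2kT) = -1.98/(2*0.03688076) = -26.84326
Step 3: T^(3/2) = 428^1.5 = 8854.53
Step 4: ni = 5e15 * 8854.53 * exp(-26.84326) = 9.73e+07 cm^-3

9.73e+07


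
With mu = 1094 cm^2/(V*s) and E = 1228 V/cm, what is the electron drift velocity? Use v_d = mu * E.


Step 1: v_d = mu * E
Step 2: v_d = 1094 * 1228 = 1343432
Step 3: v_d = 1.34e+06 cm/s

1.34e+06


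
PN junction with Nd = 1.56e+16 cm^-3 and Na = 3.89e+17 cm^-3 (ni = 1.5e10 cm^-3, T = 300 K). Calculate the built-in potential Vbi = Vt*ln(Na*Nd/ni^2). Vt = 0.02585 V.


Step 1: Compute Na*Nd/ni^2 = 3.89e+17 * 1.56e+16 / (1.5e10)^2 = 2.6971e+13
Step 2: ln(2.6971e+13) = 30.9258
Step 3: Vbi = 0.02585 * 30.9258 = 0.799 V

0.799


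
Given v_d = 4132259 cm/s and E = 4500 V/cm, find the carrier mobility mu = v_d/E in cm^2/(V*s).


Step 1: mu = v_d / E
Step 2: mu = 4132259 / 4500
Step 3: mu = 918.28 cm^2/(V*s)

918.28


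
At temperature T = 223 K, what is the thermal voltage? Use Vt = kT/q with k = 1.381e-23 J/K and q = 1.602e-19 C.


Step 1: kT = 1.381e-23 * 223 = 3.07963e-21 J
Step 2: Vt = kT/q = 3.07963e-21 / 1.602e-19
Step 3: Vt = 0.01922 V

0.01922


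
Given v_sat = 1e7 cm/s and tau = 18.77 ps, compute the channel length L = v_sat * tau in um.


Step 1: tau in seconds = 18.77 ps * 1e-12 = 1.8770e-11 s
Step 2: L = v_sat * tau = 1e7 * 1.8770e-11 = 1.8770e-04 cm
Step 3: L in um = 1.8770e-04 * 1e4 = 1.877 um

1.877


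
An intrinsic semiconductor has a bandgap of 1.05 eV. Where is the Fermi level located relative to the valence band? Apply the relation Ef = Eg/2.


Step 1: For an intrinsic semiconductor, the Fermi level sits at midgap.
Step 2: Ef = Eg / 2 = 1.05 / 2 = 0.525 eV

0.525


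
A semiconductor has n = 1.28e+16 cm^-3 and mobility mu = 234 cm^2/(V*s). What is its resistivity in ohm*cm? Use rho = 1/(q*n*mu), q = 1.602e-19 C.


Step 1: sigma = q * n * mu = 1.602e-19 * 1.28e+16 * 234 = 4.79831e-01 S/cm
Step 2: rho = 1 / sigma = 1 / 4.79831e-01 = 2.084 ohm*cm

2.084


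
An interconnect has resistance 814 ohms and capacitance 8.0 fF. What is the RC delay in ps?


Step 1: tau = R * C
Step 2: tau = 814 * 8.0 fF = 814 * 8.0e-15 F
Step 3: tau = 6.512e-12 s = 6.512 ps

6.512


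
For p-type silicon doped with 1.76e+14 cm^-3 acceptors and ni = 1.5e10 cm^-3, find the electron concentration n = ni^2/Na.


Step 1: Majority hole concentration p ≈ Na = 1.76e+14 cm^-3
Step 2: n = ni^2 / Na = (1.5e10)^2 / 1.76e+14
Step 3: n = 1.28e+06 cm^-3

1.28e+06


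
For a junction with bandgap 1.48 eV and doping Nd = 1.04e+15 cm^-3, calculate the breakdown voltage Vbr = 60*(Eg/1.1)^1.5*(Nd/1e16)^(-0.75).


Step 1: Eg/1.1 = 1.48/1.1 = 1.345455
Step 2: (Eg/1.1)^1.5 = 1.345455^1.5 = 1.560644
Step 3: (Nd/1e16)^(-0.75) = (0.104)^(-0.75) = 5.460407
Step 4: Vbr = 60 * 1.560644 * 5.460407 = 511.3 V

511.3


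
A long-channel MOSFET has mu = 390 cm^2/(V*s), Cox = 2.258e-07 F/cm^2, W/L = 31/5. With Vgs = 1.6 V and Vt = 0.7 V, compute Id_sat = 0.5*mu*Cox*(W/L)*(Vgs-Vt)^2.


Step 1: Overdrive voltage Vov = Vgs - Vt = 1.6 - 0.7 = 0.9 V
Step 2: W/L = 31/5 = 6.2
Step 3: Id = 0.5 * 390 * 2.258e-07 * 6.2 * 0.9^2
Step 4: Id = 2.21e-04 A

2.21e-04


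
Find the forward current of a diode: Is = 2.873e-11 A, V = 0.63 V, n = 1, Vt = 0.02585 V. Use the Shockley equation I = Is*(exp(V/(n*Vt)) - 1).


Step 1: V/(n*Vt) = 0.63/(1*0.02585) = 24.3714
Step 2: exp(24.3714) = 3.8403e+10
Step 3: I = 2.873e-11 * (3.8403e+10 - 1) = 1.10e+00 A

1.10e+00


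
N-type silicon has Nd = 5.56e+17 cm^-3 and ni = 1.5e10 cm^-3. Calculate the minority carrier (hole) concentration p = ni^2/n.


Step 1: Since Nd >> ni, n ≈ Nd = 5.56e+17 cm^-3
Step 2: p = ni^2 / n = (1.5e10)^2 / 5.56e+17
Step 3: p = 2.25e20 / 5.56e+17 = 4.05e+02 cm^-3

4.05e+02


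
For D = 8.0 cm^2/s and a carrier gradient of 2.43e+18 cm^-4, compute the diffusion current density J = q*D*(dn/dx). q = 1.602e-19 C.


Step 1: J = q * D * (dn/dx)
Step 2: J = 1.602e-19 * 8.0 * 2.43e+18
Step 3: J = 3.11e+00 A/cm^2

3.11e+00


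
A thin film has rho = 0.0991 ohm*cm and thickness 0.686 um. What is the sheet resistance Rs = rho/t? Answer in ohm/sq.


Step 1: Convert thickness to cm: t = 0.686 um = 6.8600e-05 cm
Step 2: Rs = rho / t = 0.0991 / 6.8600e-05
Step 3: Rs = 1444.6 ohm/sq

1444.6


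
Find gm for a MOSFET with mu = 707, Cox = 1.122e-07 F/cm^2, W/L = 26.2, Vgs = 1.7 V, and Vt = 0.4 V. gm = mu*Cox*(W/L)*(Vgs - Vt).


Step 1: Vov = Vgs - Vt = 1.7 - 0.4 = 1.3 V
Step 2: gm = mu * Cox * (W/L) * Vov
Step 3: gm = 707 * 1.122e-07 * 26.2 * 1.3 = 2.70e-03 S

2.70e-03


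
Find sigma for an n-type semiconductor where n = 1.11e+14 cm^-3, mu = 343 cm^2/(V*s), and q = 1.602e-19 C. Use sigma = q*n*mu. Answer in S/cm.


Step 1: sigma = q * n * mu
Step 2: sigma = 1.602e-19 * 1.11e+14 * 343
Step 3: sigma = 6.099e-03 S/cm

6.099e-03


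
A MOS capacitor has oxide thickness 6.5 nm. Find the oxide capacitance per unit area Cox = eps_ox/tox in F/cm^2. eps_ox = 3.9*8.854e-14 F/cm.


Step 1: eps_ox = 3.9 * 8.854e-14 = 3.45306e-13 F/cm
Step 2: tox in cm = 6.5 nm * 1e-7 = 6.5000e-07 cm
Step 3: Cox = 3.45306e-13 / 6.5000e-07 = 5.31e-07 F/cm^2

5.31e-07


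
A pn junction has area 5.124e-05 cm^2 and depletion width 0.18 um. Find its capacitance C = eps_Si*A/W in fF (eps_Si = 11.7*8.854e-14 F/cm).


Step 1: eps_Si = 11.7 * 8.854e-14 = 1.035918e-12 F/cm
Step 2: W in cm = 0.18 * 1e-4 = 1.80e-05 cm
Step 3: C = 1.035918e-12 * 5.124e-05 / 1.80e-05 = 2.948913e-12 F
Step 4: C = 2948.91 fF

2948.91


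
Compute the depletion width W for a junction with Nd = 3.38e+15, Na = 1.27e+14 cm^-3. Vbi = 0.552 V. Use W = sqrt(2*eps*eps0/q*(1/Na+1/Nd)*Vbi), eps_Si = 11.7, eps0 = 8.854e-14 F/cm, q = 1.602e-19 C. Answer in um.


Step 1: 1/Na + 1/Nd = 1/1.27e+14 + 1/3.38e+15 = 8.16987e-15
Step 2: 2*eps*eps0/q = 2*11.7*8.854e-14/1.602e-19 = 1.293281e+07
Step 3: W^2 = 1.293281e+07 * 8.16987e-15 * 0.552 = 5.83240e-08
Step 4: W = sqrt(5.83240e-08) = 2.415e-04 cm = 2.415 um

2.415


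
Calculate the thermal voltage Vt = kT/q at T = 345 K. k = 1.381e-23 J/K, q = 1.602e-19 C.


Step 1: kT = 1.381e-23 * 345 = 4.76445e-21 J
Step 2: Vt = kT/q = 4.76445e-21 / 1.602e-19
Step 3: Vt = 0.02974 V

0.02974


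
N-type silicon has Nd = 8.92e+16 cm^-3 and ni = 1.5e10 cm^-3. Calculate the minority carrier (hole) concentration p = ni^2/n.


Step 1: Since Nd >> ni, n ≈ Nd = 8.92e+16 cm^-3
Step 2: p = ni^2 / n = (1.5e10)^2 / 8.92e+16
Step 3: p = 2.25e20 / 8.92e+16 = 2.52e+03 cm^-3

2.52e+03


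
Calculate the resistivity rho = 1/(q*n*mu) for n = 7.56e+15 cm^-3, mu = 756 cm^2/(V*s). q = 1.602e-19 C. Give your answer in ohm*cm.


Step 1: sigma = q * n * mu = 1.602e-19 * 7.56e+15 * 756 = 9.15601e-01 S/cm
Step 2: rho = 1 / sigma = 1 / 9.15601e-01 = 1.092 ohm*cm

1.092


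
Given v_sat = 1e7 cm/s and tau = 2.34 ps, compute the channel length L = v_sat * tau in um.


Step 1: tau in seconds = 2.34 ps * 1e-12 = 2.3400e-12 s
Step 2: L = v_sat * tau = 1e7 * 2.3400e-12 = 2.3400e-05 cm
Step 3: L in um = 2.3400e-05 * 1e4 = 0.234 um

0.234


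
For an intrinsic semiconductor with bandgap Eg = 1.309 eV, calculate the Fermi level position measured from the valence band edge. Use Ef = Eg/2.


Step 1: For an intrinsic semiconductor, the Fermi level sits at midgap.
Step 2: Ef = Eg / 2 = 1.309 / 2 = 0.6545 eV

0.6545


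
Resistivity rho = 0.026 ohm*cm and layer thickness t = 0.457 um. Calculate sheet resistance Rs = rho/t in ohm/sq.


Step 1: Convert thickness to cm: t = 0.457 um = 4.5700e-05 cm
Step 2: Rs = rho / t = 0.026 / 4.5700e-05
Step 3: Rs = 568.9 ohm/sq

568.9


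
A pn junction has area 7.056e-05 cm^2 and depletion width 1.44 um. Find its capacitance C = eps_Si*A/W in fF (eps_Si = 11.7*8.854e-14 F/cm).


Step 1: eps_Si = 11.7 * 8.854e-14 = 1.035918e-12 F/cm
Step 2: W in cm = 1.44 * 1e-4 = 1.44e-04 cm
Step 3: C = 1.035918e-12 * 7.056e-05 / 1.44e-04 = 5.075998e-13 F
Step 4: C = 507.6 fF

507.6


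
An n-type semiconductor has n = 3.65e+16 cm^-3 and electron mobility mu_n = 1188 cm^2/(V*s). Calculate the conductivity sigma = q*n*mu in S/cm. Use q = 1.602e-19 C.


Step 1: sigma = q * n * mu
Step 2: sigma = 1.602e-19 * 3.65e+16 * 1188
Step 3: sigma = 6.947e+00 S/cm

6.947e+00


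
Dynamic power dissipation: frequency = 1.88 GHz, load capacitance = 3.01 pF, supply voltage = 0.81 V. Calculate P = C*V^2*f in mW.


Step 1: V^2 = 0.81^2 = 0.6561 V^2
Step 2: P = C*V^2*f = 3.01e-12 F * 0.6561 * 1.88e9 Hz
Step 3: P = 3.71273868e-03 W
Step 4: P = 3.713 mW

3.713


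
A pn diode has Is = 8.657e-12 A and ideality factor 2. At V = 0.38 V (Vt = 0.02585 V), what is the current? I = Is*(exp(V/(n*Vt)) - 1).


Step 1: V/(n*Vt) = 0.38/(2*0.02585) = 7.3501
Step 2: exp(7.3501) = 1.5564e+03
Step 3: I = 8.657e-12 * (1.5564e+03 - 1) = 1.35e-08 A

1.35e-08


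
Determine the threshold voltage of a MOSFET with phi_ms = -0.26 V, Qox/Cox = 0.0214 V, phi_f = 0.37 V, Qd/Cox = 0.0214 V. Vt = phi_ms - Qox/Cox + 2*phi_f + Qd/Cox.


Step 1: Vt = phi_ms - Qox/Cox + 2*phi_f + Qd/Cox
Step 2: Vt = -0.26 - 0.0214 + 2*0.37 + 0.0214
Step 3: Vt = -0.26 - 0.0214 + 0.74 + 0.0214
Step 4: Vt = 0.48 V

0.48


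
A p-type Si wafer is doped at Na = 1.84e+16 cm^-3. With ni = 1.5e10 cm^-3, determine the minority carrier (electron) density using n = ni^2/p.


Step 1: Majority hole concentration p ≈ Na = 1.84e+16 cm^-3
Step 2: n = ni^2 / Na = (1.5e10)^2 / 1.84e+16
Step 3: n = 1.22e+04 cm^-3

1.22e+04


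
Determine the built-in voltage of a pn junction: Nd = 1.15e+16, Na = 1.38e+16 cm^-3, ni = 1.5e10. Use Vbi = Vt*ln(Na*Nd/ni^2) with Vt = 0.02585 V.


Step 1: Compute Na*Nd/ni^2 = 1.38e+16 * 1.15e+16 / (1.5e10)^2 = 7.0533e+11
Step 2: ln(7.0533e+11) = 27.2819
Step 3: Vbi = 0.02585 * 27.2819 = 0.705 V

0.705


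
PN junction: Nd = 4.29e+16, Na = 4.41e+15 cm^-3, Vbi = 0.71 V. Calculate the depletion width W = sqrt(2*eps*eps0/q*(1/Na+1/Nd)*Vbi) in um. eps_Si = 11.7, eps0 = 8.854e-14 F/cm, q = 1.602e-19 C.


Step 1: 1/Na + 1/Nd = 1/4.41e+15 + 1/4.29e+16 = 2.50067e-16
Step 2: 2*eps*eps0/q = 2*11.7*8.854e-14/1.602e-19 = 1.293281e+07
Step 3: W^2 = 1.293281e+07 * 2.50067e-16 * 0.71 = 2.29619e-09
Step 4: W = sqrt(2.29619e-09) = 4.792e-05 cm = 0.4792 um

0.4792


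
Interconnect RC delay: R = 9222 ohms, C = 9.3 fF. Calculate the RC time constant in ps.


Step 1: tau = R * C
Step 2: tau = 9222 * 9.3 fF = 9222 * 9.3e-15 F
Step 3: tau = 8.57646e-11 s = 85.7646 ps

85.7646


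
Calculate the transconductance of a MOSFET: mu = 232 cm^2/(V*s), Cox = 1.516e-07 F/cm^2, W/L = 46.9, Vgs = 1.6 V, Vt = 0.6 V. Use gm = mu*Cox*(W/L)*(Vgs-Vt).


Step 1: Vov = Vgs - Vt = 1.6 - 0.6 = 1.0 V
Step 2: gm = mu * Cox * (W/L) * Vov
Step 3: gm = 232 * 1.516e-07 * 46.9 * 1.0 = 1.65e-03 S

1.65e-03


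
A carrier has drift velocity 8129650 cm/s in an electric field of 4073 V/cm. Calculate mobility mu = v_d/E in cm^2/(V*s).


Step 1: mu = v_d / E
Step 2: mu = 8129650 / 4073
Step 3: mu = 1995.99 cm^2/(V*s)

1995.99


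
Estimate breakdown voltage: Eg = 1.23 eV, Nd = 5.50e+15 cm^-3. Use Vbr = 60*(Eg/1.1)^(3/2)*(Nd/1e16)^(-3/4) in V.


Step 1: Eg/1.1 = 1.23/1.1 = 1.118182
Step 2: (Eg/1.1)^1.5 = 1.118182^1.5 = 1.182412
Step 3: (Nd/1e16)^(-0.75) = (0.55)^(-0.75) = 1.565770
Step 4: Vbr = 60 * 1.182412 * 1.565770 = 111.1 V

111.1


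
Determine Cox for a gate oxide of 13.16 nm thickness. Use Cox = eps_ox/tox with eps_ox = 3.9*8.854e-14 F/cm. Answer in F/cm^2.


Step 1: eps_ox = 3.9 * 8.854e-14 = 3.45306e-13 F/cm
Step 2: tox in cm = 13.16 nm * 1e-7 = 1.3160e-06 cm
Step 3: Cox = 3.45306e-13 / 1.3160e-06 = 2.62e-07 F/cm^2

2.62e-07


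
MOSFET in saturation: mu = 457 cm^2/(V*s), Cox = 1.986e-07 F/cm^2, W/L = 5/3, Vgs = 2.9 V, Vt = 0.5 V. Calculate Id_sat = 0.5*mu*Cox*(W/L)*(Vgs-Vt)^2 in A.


Step 1: Overdrive voltage Vov = Vgs - Vt = 2.9 - 0.5 = 2.4 V
Step 2: W/L = 5/3 = 1.66667
Step 3: Id = 0.5 * 457 * 1.986e-07 * 1.66667 * 2.4^2
Step 4: Id = 4.36e-04 A

4.36e-04


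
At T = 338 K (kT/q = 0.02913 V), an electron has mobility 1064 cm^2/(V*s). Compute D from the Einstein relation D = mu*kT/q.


Step 1: D = mu * (kT/q)
Step 2: D = 1064 * 0.02913
Step 3: D = 30.99 cm^2/s

30.99


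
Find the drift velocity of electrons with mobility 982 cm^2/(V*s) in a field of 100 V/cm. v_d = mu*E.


Step 1: v_d = mu * E
Step 2: v_d = 982 * 100 = 98200
Step 3: v_d = 9.82e+04 cm/s

9.82e+04


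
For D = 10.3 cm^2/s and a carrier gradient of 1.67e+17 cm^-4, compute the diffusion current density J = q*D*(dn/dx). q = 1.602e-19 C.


Step 1: J = q * D * (dn/dx)
Step 2: J = 1.602e-19 * 10.3 * 1.67e+17
Step 3: J = 2.76e-01 A/cm^2

2.76e-01


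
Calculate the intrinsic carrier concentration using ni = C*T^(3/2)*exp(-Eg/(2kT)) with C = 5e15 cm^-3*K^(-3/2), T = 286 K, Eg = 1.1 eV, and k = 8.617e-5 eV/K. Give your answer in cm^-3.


Step 1: Compute kT = 8.617e-5 * 286 = 0.02464462 eV
Step 2: Exponent = -Eg/(2kT) = -1.1/(2*0.02464462) = -22.31724
Step 3: T^(3/2) = 286^1.5 = 4836.70
Step 4: ni = 5e15 * 4836.70 * exp(-22.31724) = 4.91e+09 cm^-3

4.91e+09


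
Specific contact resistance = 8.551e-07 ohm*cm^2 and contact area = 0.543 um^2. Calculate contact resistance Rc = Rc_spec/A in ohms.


Step 1: Convert area to cm^2: 0.543 um^2 = 5.4300e-09 cm^2
Step 2: Rc = Rc_spec / A = 8.551e-07 / 5.4300e-09
Step 3: Rc = 1.57e+02 ohms

1.57e+02


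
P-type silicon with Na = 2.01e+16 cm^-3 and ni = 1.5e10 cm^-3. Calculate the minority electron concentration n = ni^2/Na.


Step 1: Majority hole concentration p ≈ Na = 2.01e+16 cm^-3
Step 2: n = ni^2 / Na = (1.5e10)^2 / 2.01e+16
Step 3: n = 1.12e+04 cm^-3

1.12e+04


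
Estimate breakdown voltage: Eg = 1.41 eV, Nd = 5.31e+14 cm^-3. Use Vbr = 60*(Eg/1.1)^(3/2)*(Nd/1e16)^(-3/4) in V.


Step 1: Eg/1.1 = 1.41/1.1 = 1.281818
Step 2: (Eg/1.1)^1.5 = 1.281818^1.5 = 1.451241
Step 3: (Nd/1e16)^(-0.75) = (0.0531)^(-0.75) = 9.040222
Step 4: Vbr = 60 * 1.451241 * 9.040222 = 787.2 V

787.2


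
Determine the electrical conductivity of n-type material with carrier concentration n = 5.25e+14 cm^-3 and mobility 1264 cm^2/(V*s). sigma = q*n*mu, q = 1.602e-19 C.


Step 1: sigma = q * n * mu
Step 2: sigma = 1.602e-19 * 5.25e+14 * 1264
Step 3: sigma = 1.063e-01 S/cm

1.063e-01


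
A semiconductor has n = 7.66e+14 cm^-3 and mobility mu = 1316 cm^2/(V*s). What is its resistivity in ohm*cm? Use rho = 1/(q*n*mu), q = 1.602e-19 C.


Step 1: sigma = q * n * mu = 1.602e-19 * 7.66e+14 * 1316 = 1.61491e-01 S/cm
Step 2: rho = 1 / sigma = 1 / 1.61491e-01 = 6.192 ohm*cm

6.192


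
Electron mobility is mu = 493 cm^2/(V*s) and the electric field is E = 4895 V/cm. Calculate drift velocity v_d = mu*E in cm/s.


Step 1: v_d = mu * E
Step 2: v_d = 493 * 4895 = 2413235
Step 3: v_d = 2.41e+06 cm/s

2.41e+06


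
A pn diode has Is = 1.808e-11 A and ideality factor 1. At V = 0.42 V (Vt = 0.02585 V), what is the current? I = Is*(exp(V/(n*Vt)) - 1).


Step 1: V/(n*Vt) = 0.42/(1*0.02585) = 16.2476
Step 2: exp(16.2476) = 1.1383e+07
Step 3: I = 1.808e-11 * (1.1383e+07 - 1) = 2.06e-04 A

2.06e-04


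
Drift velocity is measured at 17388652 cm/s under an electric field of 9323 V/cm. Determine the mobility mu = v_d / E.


Step 1: mu = v_d / E
Step 2: mu = 17388652 / 9323
Step 3: mu = 1865.13 cm^2/(V*s)

1865.13


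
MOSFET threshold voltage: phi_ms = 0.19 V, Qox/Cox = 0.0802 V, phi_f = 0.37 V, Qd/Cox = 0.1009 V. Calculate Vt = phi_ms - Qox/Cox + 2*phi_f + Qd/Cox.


Step 1: Vt = phi_ms - Qox/Cox + 2*phi_f + Qd/Cox
Step 2: Vt = 0.19 - 0.0802 + 2*0.37 + 0.1009
Step 3: Vt = 0.19 - 0.0802 + 0.74 + 0.1009
Step 4: Vt = 0.9507 V

0.9507


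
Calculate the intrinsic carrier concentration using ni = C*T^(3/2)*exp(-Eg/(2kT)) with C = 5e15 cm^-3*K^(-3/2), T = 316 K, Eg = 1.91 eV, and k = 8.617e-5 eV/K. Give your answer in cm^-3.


Step 1: Compute kT = 8.617e-5 * 316 = 0.02722972 eV
Step 2: Exponent = -Eg/(2kT) = -1.91/(2*0.02722972) = -35.07197
Step 3: T^(3/2) = 316^1.5 = 5617.34
Step 4: ni = 5e15 * 5617.34 * exp(-35.07197) = 1.65e+04 cm^-3

1.65e+04


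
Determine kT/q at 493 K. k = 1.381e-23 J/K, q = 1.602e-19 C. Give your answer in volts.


Step 1: kT = 1.381e-23 * 493 = 6.80833e-21 J
Step 2: Vt = kT/q = 6.80833e-21 / 1.602e-19
Step 3: Vt = 0.0425 V

0.0425


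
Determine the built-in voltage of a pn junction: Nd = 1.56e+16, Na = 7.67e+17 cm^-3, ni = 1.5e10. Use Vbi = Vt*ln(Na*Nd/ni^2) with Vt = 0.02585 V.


Step 1: Compute Na*Nd/ni^2 = 7.67e+17 * 1.56e+16 / (1.5e10)^2 = 5.3179e+13
Step 2: ln(5.3179e+13) = 31.6047
Step 3: Vbi = 0.02585 * 31.6047 = 0.817 V

0.817


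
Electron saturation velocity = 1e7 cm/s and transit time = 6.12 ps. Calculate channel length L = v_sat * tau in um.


Step 1: tau in seconds = 6.12 ps * 1e-12 = 6.1200e-12 s
Step 2: L = v_sat * tau = 1e7 * 6.1200e-12 = 6.1200e-05 cm
Step 3: L in um = 6.1200e-05 * 1e4 = 0.612 um

0.612


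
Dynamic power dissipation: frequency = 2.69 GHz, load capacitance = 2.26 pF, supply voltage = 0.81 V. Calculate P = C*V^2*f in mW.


Step 1: V^2 = 0.81^2 = 0.6561 V^2
Step 2: P = C*V^2*f = 2.26e-12 F * 0.6561 * 2.69e9 Hz
Step 3: P = 3.98869434e-03 W
Step 4: P = 3.989 mW

3.989


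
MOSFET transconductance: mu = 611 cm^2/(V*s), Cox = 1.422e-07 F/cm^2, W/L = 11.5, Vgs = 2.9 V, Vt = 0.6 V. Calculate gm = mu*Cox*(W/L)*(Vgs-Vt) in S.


Step 1: Vov = Vgs - Vt = 2.9 - 0.6 = 2.3 V
Step 2: gm = mu * Cox * (W/L) * Vov
Step 3: gm = 611 * 1.422e-07 * 11.5 * 2.3 = 2.30e-03 S

2.30e-03


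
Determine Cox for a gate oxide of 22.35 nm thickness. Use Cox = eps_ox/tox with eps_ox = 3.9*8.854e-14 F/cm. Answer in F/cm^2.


Step 1: eps_ox = 3.9 * 8.854e-14 = 3.45306e-13 F/cm
Step 2: tox in cm = 22.35 nm * 1e-7 = 2.2350e-06 cm
Step 3: Cox = 3.45306e-13 / 2.2350e-06 = 1.54e-07 F/cm^2

1.54e-07


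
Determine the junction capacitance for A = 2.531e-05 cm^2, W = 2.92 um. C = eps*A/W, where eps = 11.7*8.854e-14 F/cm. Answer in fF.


Step 1: eps_Si = 11.7 * 8.854e-14 = 1.035918e-12 F/cm
Step 2: W in cm = 2.92 * 1e-4 = 2.92e-04 cm
Step 3: C = 1.035918e-12 * 2.531e-05 / 2.92e-04 = 8.979139e-14 F
Step 4: C = 89.79 fF

89.79


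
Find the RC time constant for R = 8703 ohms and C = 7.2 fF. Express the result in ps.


Step 1: tau = R * C
Step 2: tau = 8703 * 7.2 fF = 8703 * 7.2e-15 F
Step 3: tau = 6.26616e-11 s = 62.6616 ps

62.6616


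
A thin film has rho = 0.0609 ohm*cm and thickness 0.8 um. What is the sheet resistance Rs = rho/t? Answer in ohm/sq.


Step 1: Convert thickness to cm: t = 0.8 um = 8.0000e-05 cm
Step 2: Rs = rho / t = 0.0609 / 8.0000e-05
Step 3: Rs = 761.3 ohm/sq

761.3


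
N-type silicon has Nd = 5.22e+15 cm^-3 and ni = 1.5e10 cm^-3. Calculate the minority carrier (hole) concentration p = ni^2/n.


Step 1: Since Nd >> ni, n ≈ Nd = 5.22e+15 cm^-3
Step 2: p = ni^2 / n = (1.5e10)^2 / 5.22e+15
Step 3: p = 2.25e20 / 5.22e+15 = 4.31e+04 cm^-3

4.31e+04


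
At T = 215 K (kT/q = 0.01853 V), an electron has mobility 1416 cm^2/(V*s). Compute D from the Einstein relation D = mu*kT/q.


Step 1: D = mu * (kT/q)
Step 2: D = 1416 * 0.01853
Step 3: D = 26.24 cm^2/s

26.24


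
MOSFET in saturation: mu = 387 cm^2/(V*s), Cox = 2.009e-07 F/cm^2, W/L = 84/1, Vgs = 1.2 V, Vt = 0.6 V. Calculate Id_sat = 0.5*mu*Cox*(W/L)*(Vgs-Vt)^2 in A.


Step 1: Overdrive voltage Vov = Vgs - Vt = 1.2 - 0.6 = 0.6 V
Step 2: W/L = 84/1 = 84
Step 3: Id = 0.5 * 387 * 2.009e-07 * 84 * 0.6^2
Step 4: Id = 1.18e-03 A

1.18e-03


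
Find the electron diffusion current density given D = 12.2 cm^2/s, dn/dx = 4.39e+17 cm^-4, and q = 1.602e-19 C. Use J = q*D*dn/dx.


Step 1: J = q * D * (dn/dx)
Step 2: J = 1.602e-19 * 12.2 * 4.39e+17
Step 3: J = 8.58e-01 A/cm^2

8.58e-01


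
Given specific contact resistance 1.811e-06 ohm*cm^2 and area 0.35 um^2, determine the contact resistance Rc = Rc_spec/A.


Step 1: Convert area to cm^2: 0.35 um^2 = 3.5000e-09 cm^2
Step 2: Rc = Rc_spec / A = 1.811e-06 / 3.5000e-09
Step 3: Rc = 5.17e+02 ohms

5.17e+02


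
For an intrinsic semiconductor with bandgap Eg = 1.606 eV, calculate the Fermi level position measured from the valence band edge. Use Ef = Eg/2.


Step 1: For an intrinsic semiconductor, the Fermi level sits at midgap.
Step 2: Ef = Eg / 2 = 1.606 / 2 = 0.803 eV

0.803


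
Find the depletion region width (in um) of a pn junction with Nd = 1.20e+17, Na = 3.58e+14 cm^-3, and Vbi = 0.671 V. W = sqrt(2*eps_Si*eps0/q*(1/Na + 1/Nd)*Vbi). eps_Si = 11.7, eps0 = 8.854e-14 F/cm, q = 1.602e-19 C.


Step 1: 1/Na + 1/Nd = 1/3.58e+14 + 1/1.20e+17 = 2.80163e-15
Step 2: 2*eps*eps0/q = 2*11.7*8.854e-14/1.602e-19 = 1.293281e+07
Step 3: W^2 = 1.293281e+07 * 2.80163e-15 * 0.671 = 2.43123e-08
Step 4: W = sqrt(2.43123e-08) = 1.559e-04 cm = 1.559 um

1.559


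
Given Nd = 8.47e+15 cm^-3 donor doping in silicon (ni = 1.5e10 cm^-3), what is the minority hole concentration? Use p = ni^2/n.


Step 1: Since Nd >> ni, n ≈ Nd = 8.47e+15 cm^-3
Step 2: p = ni^2 / n = (1.5e10)^2 / 8.47e+15
Step 3: p = 2.25e20 / 8.47e+15 = 2.66e+04 cm^-3

2.66e+04


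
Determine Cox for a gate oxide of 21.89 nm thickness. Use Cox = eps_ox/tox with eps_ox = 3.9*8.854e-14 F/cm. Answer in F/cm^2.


Step 1: eps_ox = 3.9 * 8.854e-14 = 3.45306e-13 F/cm
Step 2: tox in cm = 21.89 nm * 1e-7 = 2.1890e-06 cm
Step 3: Cox = 3.45306e-13 / 2.1890e-06 = 1.58e-07 F/cm^2

1.58e-07


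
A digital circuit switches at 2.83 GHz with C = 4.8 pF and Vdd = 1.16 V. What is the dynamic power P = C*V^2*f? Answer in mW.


Step 1: V^2 = 1.16^2 = 1.3456 V^2
Step 2: P = C*V^2*f = 4.8e-12 F * 1.3456 * 2.83e9 Hz
Step 3: P = 1.82786304e-02 W
Step 4: P = 18.279 mW

18.279


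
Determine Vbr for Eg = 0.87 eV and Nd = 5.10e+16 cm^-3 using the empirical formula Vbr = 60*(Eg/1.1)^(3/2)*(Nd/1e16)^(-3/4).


Step 1: Eg/1.1 = 0.87/1.1 = 0.790909
Step 2: (Eg/1.1)^1.5 = 0.790909^1.5 = 0.703380
Step 3: (Nd/1e16)^(-0.75) = (5.1)^(-0.75) = 0.294661
Step 4: Vbr = 60 * 0.703380 * 0.294661 = 12.4 V

12.4


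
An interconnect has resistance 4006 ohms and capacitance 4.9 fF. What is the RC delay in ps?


Step 1: tau = R * C
Step 2: tau = 4006 * 4.9 fF = 4006 * 4.9e-15 F
Step 3: tau = 1.96294e-11 s = 19.6294 ps

19.6294


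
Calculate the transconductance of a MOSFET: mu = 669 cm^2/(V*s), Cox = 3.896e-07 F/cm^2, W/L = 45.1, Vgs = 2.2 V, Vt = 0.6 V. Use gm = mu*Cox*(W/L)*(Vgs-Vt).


Step 1: Vov = Vgs - Vt = 2.2 - 0.6 = 1.6 V
Step 2: gm = mu * Cox * (W/L) * Vov
Step 3: gm = 669 * 3.896e-07 * 45.1 * 1.6 = 1.88e-02 S

1.88e-02


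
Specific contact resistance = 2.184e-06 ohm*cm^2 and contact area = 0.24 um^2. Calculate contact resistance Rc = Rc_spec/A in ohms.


Step 1: Convert area to cm^2: 0.24 um^2 = 2.4000e-09 cm^2
Step 2: Rc = Rc_spec / A = 2.184e-06 / 2.4000e-09
Step 3: Rc = 9.10e+02 ohms

9.10e+02


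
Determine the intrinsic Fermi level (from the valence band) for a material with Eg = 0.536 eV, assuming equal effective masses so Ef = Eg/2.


Step 1: For an intrinsic semiconductor, the Fermi level sits at midgap.
Step 2: Ef = Eg / 2 = 0.536 / 2 = 0.268 eV

0.268


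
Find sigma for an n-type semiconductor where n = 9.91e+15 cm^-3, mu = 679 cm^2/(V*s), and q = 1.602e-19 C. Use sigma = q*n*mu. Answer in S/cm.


Step 1: sigma = q * n * mu
Step 2: sigma = 1.602e-19 * 9.91e+15 * 679
Step 3: sigma = 1.078e+00 S/cm

1.078e+00


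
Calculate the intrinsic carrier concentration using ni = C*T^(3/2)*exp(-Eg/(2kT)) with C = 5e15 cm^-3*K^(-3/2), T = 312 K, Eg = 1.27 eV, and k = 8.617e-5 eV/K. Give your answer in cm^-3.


Step 1: Compute kT = 8.617e-5 * 312 = 0.02688504 eV
Step 2: Exponent = -Eg/(2kT) = -1.27/(2*0.02688504) = -23.61908
Step 3: T^(3/2) = 312^1.5 = 5511.02
Step 4: ni = 5e15 * 5511.02 * exp(-23.61908) = 1.52e+09 cm^-3

1.52e+09


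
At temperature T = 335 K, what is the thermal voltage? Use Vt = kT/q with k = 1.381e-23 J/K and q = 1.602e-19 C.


Step 1: kT = 1.381e-23 * 335 = 4.62635e-21 J
Step 2: Vt = kT/q = 4.62635e-21 / 1.602e-19
Step 3: Vt = 0.02888 V

0.02888


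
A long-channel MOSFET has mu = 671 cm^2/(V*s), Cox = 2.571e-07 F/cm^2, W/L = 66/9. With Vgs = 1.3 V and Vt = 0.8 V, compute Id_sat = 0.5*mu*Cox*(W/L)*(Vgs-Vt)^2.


Step 1: Overdrive voltage Vov = Vgs - Vt = 1.3 - 0.8 = 0.5 V
Step 2: W/L = 66/9 = 7.33333
Step 3: Id = 0.5 * 671 * 2.571e-07 * 7.33333 * 0.5^2
Step 4: Id = 1.58e-04 A

1.58e-04


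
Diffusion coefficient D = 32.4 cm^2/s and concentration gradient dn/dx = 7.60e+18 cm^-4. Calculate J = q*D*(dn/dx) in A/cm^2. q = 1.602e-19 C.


Step 1: J = q * D * (dn/dx)
Step 2: J = 1.602e-19 * 32.4 * 7.60e+18
Step 3: J = 3.94e+01 A/cm^2

3.94e+01


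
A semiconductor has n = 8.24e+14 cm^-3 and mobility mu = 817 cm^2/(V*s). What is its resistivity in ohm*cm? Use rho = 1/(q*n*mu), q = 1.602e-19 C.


Step 1: sigma = q * n * mu = 1.602e-19 * 8.24e+14 * 817 = 1.07848e-01 S/cm
Step 2: rho = 1 / sigma = 1 / 1.07848e-01 = 9.272 ohm*cm

9.272


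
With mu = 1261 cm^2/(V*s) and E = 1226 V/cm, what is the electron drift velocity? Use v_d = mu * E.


Step 1: v_d = mu * E
Step 2: v_d = 1261 * 1226 = 1545986
Step 3: v_d = 1.55e+06 cm/s

1.55e+06


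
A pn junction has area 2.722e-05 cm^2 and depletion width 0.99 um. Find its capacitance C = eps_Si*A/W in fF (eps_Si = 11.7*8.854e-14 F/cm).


Step 1: eps_Si = 11.7 * 8.854e-14 = 1.035918e-12 F/cm
Step 2: W in cm = 0.99 * 1e-4 = 9.90e-05 cm
Step 3: C = 1.035918e-12 * 2.722e-05 / 9.90e-05 = 2.848251e-13 F
Step 4: C = 284.83 fF

284.83


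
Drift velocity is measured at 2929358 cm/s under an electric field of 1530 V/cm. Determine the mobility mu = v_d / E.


Step 1: mu = v_d / E
Step 2: mu = 2929358 / 1530
Step 3: mu = 1914.61 cm^2/(V*s)

1914.61


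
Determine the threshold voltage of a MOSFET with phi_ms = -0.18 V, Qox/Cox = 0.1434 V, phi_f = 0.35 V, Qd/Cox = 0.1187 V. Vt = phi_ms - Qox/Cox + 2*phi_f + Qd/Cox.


Step 1: Vt = phi_ms - Qox/Cox + 2*phi_f + Qd/Cox
Step 2: Vt = -0.18 - 0.1434 + 2*0.35 + 0.1187
Step 3: Vt = -0.18 - 0.1434 + 0.7 + 0.1187
Step 4: Vt = 0.4953 V

0.4953


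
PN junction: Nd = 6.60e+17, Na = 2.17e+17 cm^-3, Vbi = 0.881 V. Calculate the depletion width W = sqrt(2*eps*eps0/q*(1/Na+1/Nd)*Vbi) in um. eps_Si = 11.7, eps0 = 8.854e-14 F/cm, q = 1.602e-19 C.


Step 1: 1/Na + 1/Nd = 1/2.17e+17 + 1/6.60e+17 = 6.12345e-18
Step 2: 2*eps*eps0/q = 2*11.7*8.854e-14/1.602e-19 = 1.293281e+07
Step 3: W^2 = 1.293281e+07 * 6.12345e-18 * 0.881 = 6.97694e-11
Step 4: W = sqrt(6.97694e-11) = 8.353e-06 cm = 0.08353 um

0.08353
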